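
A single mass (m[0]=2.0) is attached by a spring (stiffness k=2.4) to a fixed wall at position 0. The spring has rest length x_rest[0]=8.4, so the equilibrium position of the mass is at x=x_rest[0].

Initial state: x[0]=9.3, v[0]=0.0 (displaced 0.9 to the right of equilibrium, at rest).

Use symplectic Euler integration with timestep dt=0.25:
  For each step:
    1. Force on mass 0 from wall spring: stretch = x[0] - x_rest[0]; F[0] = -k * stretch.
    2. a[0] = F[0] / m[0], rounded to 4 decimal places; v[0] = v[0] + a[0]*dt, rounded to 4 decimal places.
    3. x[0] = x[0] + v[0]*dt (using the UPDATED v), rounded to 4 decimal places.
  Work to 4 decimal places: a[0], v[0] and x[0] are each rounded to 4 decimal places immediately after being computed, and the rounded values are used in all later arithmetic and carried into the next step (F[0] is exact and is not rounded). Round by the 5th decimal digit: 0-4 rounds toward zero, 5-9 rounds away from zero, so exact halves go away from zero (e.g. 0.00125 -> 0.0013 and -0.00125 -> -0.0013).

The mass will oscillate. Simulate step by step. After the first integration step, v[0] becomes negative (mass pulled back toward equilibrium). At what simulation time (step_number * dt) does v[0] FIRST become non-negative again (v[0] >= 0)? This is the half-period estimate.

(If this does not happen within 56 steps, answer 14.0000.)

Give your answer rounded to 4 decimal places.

Step 0: x=[9.3000] v=[0.0000]
Step 1: x=[9.2325] v=[-0.2700]
Step 2: x=[9.1026] v=[-0.5198]
Step 3: x=[8.9200] v=[-0.7306]
Step 4: x=[8.6984] v=[-0.8866]
Step 5: x=[8.4544] v=[-0.9761]
Step 6: x=[8.2063] v=[-0.9924]
Step 7: x=[7.9727] v=[-0.9343]
Step 8: x=[7.7712] v=[-0.8061]
Step 9: x=[7.6168] v=[-0.6175]
Step 10: x=[7.5212] v=[-0.3826]
Step 11: x=[7.4915] v=[-0.1190]
Step 12: x=[7.5299] v=[0.1536]
First v>=0 after going negative at step 12, time=3.0000

Answer: 3.0000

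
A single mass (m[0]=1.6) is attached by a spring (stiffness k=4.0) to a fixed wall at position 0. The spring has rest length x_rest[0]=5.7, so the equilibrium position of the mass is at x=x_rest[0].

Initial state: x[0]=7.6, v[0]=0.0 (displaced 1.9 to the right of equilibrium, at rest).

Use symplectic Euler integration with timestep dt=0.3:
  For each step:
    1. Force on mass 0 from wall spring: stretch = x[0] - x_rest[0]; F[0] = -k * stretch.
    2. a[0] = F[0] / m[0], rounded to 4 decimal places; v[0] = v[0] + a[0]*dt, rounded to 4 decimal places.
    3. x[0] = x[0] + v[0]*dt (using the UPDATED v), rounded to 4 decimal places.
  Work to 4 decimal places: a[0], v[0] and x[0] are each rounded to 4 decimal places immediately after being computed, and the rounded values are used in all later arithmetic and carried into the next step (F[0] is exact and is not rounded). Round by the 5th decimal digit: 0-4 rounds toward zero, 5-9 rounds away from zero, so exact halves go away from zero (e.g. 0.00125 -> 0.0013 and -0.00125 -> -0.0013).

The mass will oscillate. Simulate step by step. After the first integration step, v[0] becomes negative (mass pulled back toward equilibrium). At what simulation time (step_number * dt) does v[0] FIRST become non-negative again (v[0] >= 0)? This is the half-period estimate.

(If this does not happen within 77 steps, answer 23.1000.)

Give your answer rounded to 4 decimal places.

Answer: 2.1000

Derivation:
Step 0: x=[7.6000] v=[0.0000]
Step 1: x=[7.1725] v=[-1.4250]
Step 2: x=[6.4137] v=[-2.5294]
Step 3: x=[5.4943] v=[-3.0647]
Step 4: x=[4.6212] v=[-2.9104]
Step 5: x=[3.9908] v=[-2.1013]
Step 6: x=[3.7450] v=[-0.8194]
Step 7: x=[3.9391] v=[0.6469]
First v>=0 after going negative at step 7, time=2.1000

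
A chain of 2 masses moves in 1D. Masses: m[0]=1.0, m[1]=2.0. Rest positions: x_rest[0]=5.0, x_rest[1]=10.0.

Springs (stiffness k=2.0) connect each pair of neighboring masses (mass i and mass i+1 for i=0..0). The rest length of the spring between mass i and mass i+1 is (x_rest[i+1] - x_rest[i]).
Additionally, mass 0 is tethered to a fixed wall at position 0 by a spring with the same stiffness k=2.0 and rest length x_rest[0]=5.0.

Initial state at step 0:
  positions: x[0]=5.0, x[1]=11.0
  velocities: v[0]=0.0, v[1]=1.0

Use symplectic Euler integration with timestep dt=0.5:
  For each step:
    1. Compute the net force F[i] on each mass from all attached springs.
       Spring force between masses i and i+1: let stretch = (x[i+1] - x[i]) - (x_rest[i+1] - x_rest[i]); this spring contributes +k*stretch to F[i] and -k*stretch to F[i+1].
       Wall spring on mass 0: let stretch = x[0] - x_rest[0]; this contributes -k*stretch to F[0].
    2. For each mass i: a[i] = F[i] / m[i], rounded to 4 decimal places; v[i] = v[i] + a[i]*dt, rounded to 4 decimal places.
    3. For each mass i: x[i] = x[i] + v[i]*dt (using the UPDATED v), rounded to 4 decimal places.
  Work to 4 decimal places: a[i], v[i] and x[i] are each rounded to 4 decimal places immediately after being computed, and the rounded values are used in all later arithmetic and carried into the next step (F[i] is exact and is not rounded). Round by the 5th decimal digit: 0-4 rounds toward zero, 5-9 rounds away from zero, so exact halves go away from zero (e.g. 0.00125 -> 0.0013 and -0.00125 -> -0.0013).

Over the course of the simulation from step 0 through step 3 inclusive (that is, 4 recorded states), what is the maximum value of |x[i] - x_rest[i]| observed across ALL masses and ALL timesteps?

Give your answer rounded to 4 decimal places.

Answer: 1.3282

Derivation:
Step 0: x=[5.0000 11.0000] v=[0.0000 1.0000]
Step 1: x=[5.5000 11.2500] v=[1.0000 0.5000]
Step 2: x=[6.1250 11.3125] v=[1.2500 0.1250]
Step 3: x=[6.2813 11.3282] v=[0.3125 0.0313]
Max displacement = 1.3282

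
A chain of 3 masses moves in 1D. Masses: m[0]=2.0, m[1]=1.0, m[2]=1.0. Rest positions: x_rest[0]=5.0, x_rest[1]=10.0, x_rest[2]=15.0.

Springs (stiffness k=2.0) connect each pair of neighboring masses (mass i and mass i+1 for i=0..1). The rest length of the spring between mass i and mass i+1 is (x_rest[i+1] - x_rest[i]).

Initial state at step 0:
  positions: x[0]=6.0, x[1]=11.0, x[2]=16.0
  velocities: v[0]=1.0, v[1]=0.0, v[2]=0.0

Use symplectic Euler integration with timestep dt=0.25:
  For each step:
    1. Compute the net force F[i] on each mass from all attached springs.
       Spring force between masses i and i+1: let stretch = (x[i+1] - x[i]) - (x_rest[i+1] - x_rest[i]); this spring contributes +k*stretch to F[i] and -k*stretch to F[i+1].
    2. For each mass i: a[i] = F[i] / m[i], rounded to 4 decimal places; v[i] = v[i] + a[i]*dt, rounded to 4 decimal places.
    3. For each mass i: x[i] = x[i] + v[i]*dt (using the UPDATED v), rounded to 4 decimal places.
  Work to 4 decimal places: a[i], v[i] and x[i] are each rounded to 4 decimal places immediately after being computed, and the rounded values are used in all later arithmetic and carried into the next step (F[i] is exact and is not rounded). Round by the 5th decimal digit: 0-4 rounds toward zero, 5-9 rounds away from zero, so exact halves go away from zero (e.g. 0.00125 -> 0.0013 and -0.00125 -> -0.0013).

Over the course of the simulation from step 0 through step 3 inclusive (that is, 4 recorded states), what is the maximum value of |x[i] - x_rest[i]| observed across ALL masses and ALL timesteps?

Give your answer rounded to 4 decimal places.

Step 0: x=[6.0000 11.0000 16.0000] v=[1.0000 0.0000 0.0000]
Step 1: x=[6.2500 11.0000 16.0000] v=[1.0000 0.0000 0.0000]
Step 2: x=[6.4844 11.0313 16.0000] v=[0.9375 0.1250 0.0000]
Step 3: x=[6.6905 11.1153 16.0039] v=[0.8242 0.3359 0.0157]
Max displacement = 1.6905

Answer: 1.6905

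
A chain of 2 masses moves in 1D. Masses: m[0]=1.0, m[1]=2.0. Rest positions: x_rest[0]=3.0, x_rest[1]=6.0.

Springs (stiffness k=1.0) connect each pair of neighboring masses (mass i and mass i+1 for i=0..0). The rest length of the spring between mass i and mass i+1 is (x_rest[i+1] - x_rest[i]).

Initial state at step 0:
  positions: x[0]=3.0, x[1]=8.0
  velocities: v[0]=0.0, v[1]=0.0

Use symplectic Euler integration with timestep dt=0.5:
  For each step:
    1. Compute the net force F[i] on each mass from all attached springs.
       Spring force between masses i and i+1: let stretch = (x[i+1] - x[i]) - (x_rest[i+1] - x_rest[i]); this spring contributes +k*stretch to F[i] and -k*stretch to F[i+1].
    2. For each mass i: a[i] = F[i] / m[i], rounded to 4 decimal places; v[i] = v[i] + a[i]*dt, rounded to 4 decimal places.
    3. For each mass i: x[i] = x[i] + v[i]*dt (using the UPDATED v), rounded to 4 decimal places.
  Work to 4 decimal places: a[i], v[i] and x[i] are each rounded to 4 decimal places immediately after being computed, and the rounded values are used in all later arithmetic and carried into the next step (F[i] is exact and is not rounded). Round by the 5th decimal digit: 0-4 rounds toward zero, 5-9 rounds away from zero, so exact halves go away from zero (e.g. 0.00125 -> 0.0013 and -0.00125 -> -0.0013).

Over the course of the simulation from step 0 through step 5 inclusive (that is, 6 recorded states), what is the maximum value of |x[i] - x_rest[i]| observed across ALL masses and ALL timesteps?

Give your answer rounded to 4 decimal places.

Answer: 2.6790

Derivation:
Step 0: x=[3.0000 8.0000] v=[0.0000 0.0000]
Step 1: x=[3.5000 7.7500] v=[1.0000 -0.5000]
Step 2: x=[4.3125 7.3438] v=[1.6250 -0.8125]
Step 3: x=[5.1329 6.9336] v=[1.6407 -0.8204]
Step 4: x=[5.6535 6.6733] v=[1.0411 -0.5206]
Step 5: x=[5.6790 6.6605] v=[0.0510 -0.0256]
Max displacement = 2.6790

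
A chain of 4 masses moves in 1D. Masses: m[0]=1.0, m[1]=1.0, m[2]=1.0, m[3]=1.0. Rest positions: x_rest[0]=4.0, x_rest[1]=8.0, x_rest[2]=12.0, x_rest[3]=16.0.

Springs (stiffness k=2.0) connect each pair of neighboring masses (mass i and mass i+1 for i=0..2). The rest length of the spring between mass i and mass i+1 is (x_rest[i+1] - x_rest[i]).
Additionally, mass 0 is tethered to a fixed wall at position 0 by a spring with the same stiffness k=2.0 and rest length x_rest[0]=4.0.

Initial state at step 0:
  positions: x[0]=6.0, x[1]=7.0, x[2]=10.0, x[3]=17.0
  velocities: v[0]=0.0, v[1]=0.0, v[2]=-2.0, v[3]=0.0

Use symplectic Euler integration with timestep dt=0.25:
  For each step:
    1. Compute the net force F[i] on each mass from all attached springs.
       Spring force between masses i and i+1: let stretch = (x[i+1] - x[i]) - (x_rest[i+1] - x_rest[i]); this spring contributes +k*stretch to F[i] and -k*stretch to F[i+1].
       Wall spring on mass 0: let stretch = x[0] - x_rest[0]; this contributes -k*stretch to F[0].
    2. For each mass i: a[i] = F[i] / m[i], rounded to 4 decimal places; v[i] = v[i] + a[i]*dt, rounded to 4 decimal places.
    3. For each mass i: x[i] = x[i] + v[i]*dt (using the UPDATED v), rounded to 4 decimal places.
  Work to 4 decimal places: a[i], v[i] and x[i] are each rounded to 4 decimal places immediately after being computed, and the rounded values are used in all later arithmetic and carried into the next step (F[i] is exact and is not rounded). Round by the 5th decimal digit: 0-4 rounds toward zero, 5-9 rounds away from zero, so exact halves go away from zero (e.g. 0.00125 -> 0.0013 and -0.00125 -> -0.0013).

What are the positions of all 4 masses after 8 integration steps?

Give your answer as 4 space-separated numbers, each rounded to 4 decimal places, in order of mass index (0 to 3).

Answer: 3.2498 6.9062 11.3997 14.1562

Derivation:
Step 0: x=[6.0000 7.0000 10.0000 17.0000] v=[0.0000 0.0000 -2.0000 0.0000]
Step 1: x=[5.3750 7.2500 10.0000 16.6250] v=[-2.5000 1.0000 0.0000 -1.5000]
Step 2: x=[4.3125 7.6094 10.4844 15.9219] v=[-4.2500 1.4375 1.9375 -2.8125]
Step 3: x=[3.1231 7.9161 11.2891 15.0391] v=[-4.7578 1.2266 3.2188 -3.5313]
Step 4: x=[2.1424 8.0453 12.1409 14.1875] v=[-3.9229 0.5166 3.4073 -3.4063]
Step 5: x=[1.6317 7.9485 12.7366 13.5801] v=[-2.0427 -0.3871 2.3828 -2.4296]
Step 6: x=[1.7067 7.6606 12.8392 13.3673] v=[0.2999 -1.1515 0.4105 -0.8514]
Step 7: x=[2.3126 7.2758 12.3605 13.5885] v=[2.4235 -1.5392 -1.9148 0.8846]
Step 8: x=[3.2498 6.9062 11.3997 14.1562] v=[3.7488 -1.4785 -3.8432 2.2706]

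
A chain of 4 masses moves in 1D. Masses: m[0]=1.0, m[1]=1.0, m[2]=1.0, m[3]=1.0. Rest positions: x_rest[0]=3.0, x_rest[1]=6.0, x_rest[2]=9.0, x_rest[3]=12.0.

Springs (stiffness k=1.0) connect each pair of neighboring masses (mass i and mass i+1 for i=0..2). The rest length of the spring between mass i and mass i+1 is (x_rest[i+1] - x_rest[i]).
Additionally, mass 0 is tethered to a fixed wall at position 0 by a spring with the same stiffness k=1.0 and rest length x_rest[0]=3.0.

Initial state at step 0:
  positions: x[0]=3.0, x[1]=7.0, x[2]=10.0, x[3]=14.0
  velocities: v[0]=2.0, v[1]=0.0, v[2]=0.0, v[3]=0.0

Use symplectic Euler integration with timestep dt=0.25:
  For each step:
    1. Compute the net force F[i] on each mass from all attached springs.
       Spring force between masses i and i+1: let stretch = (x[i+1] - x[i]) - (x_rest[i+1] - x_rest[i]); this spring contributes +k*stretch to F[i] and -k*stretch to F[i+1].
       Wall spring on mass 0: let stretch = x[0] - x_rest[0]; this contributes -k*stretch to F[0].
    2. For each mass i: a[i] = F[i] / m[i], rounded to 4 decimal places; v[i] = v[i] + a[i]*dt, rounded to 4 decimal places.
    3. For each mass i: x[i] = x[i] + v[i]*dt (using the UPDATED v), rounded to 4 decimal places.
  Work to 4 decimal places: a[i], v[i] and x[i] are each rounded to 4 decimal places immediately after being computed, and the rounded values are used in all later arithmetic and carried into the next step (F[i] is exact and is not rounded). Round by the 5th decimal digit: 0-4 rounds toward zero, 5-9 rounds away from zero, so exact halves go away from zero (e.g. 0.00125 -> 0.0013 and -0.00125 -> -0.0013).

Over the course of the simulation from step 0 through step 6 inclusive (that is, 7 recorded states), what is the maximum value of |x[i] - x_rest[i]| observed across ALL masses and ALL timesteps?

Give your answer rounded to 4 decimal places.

Answer: 2.0328

Derivation:
Step 0: x=[3.0000 7.0000 10.0000 14.0000] v=[2.0000 0.0000 0.0000 0.0000]
Step 1: x=[3.5625 6.9375 10.0625 13.9375] v=[2.2500 -0.2500 0.2500 -0.2500]
Step 2: x=[4.1133 6.8594 10.1719 13.8203] v=[2.2031 -0.3125 0.4375 -0.4688]
Step 3: x=[4.5786 6.8167 10.3023 13.6626] v=[1.8613 -0.1709 0.5215 -0.6309]
Step 4: x=[4.8977 6.8520 10.4249 13.4824] v=[1.2762 0.1410 0.4902 -0.7210]
Step 5: x=[5.0328 6.9884 10.5153 13.2986] v=[0.5404 0.5457 0.3614 -0.7354]
Step 6: x=[4.9756 7.2230 10.5592 13.1283] v=[-0.2289 0.9385 0.1755 -0.6812]
Max displacement = 2.0328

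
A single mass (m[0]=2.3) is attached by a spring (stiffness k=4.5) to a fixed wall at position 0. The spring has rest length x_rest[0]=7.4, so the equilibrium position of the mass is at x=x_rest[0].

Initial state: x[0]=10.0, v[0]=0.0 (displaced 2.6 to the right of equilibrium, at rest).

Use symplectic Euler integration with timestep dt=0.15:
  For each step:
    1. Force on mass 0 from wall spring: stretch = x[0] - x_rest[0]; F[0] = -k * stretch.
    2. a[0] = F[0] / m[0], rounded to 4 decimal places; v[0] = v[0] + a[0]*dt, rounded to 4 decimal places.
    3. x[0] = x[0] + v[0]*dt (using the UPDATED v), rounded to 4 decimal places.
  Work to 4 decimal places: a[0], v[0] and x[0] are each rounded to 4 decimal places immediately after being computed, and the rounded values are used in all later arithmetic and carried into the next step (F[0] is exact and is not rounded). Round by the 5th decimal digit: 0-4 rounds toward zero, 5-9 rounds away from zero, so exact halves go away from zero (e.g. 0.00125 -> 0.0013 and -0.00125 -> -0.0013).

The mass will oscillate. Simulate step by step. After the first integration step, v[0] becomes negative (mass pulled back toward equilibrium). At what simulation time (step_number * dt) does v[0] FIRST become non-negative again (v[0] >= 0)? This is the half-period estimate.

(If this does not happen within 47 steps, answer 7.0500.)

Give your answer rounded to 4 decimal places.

Step 0: x=[10.0000] v=[0.0000]
Step 1: x=[9.8855] v=[-0.7631]
Step 2: x=[9.6616] v=[-1.4925]
Step 3: x=[9.3382] v=[-2.1562]
Step 4: x=[8.9295] v=[-2.7250]
Step 5: x=[8.4534] v=[-3.1739]
Step 6: x=[7.9309] v=[-3.4831]
Step 7: x=[7.3851] v=[-3.6389]
Step 8: x=[6.8399] v=[-3.6345]
Step 9: x=[6.3194] v=[-3.4701]
Step 10: x=[5.8465] v=[-3.1530]
Step 11: x=[5.4419] v=[-2.6971]
Step 12: x=[5.1235] v=[-2.1224]
Step 13: x=[4.9054] v=[-1.4543]
Step 14: x=[4.7971] v=[-0.7222]
Step 15: x=[4.8034] v=[0.0417]
First v>=0 after going negative at step 15, time=2.2500

Answer: 2.2500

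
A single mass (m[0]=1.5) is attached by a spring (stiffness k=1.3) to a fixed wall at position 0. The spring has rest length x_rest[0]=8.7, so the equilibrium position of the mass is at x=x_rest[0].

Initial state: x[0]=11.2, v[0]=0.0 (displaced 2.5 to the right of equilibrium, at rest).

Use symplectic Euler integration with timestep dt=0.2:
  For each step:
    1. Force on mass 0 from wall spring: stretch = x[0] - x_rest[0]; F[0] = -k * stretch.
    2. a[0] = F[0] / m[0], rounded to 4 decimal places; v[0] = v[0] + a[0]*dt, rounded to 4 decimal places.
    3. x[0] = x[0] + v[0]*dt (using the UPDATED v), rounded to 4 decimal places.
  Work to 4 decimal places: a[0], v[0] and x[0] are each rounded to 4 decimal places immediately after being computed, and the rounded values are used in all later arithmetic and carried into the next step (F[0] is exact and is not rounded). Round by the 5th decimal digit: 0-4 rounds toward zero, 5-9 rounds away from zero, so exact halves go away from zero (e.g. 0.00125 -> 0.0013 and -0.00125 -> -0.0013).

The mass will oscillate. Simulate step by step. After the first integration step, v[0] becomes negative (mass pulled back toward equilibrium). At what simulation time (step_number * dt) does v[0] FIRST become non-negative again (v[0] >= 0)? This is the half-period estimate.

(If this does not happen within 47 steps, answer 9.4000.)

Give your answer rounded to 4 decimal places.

Answer: 3.4000

Derivation:
Step 0: x=[11.2000] v=[0.0000]
Step 1: x=[11.1133] v=[-0.4333]
Step 2: x=[10.9430] v=[-0.8516]
Step 3: x=[10.6949] v=[-1.2404]
Step 4: x=[10.3777] v=[-1.5862]
Step 5: x=[10.0023] v=[-1.8770]
Step 6: x=[9.5818] v=[-2.1027]
Step 7: x=[9.1307] v=[-2.2555]
Step 8: x=[8.6647] v=[-2.3302]
Step 9: x=[8.1999] v=[-2.3241]
Step 10: x=[7.7524] v=[-2.2374]
Step 11: x=[7.3378] v=[-2.0731]
Step 12: x=[6.9704] v=[-1.8370]
Step 13: x=[6.6630] v=[-1.5372]
Step 14: x=[6.4262] v=[-1.1841]
Step 15: x=[6.2682] v=[-0.7900]
Step 16: x=[6.1945] v=[-0.3685]
Step 17: x=[6.2077] v=[0.0658]
First v>=0 after going negative at step 17, time=3.4000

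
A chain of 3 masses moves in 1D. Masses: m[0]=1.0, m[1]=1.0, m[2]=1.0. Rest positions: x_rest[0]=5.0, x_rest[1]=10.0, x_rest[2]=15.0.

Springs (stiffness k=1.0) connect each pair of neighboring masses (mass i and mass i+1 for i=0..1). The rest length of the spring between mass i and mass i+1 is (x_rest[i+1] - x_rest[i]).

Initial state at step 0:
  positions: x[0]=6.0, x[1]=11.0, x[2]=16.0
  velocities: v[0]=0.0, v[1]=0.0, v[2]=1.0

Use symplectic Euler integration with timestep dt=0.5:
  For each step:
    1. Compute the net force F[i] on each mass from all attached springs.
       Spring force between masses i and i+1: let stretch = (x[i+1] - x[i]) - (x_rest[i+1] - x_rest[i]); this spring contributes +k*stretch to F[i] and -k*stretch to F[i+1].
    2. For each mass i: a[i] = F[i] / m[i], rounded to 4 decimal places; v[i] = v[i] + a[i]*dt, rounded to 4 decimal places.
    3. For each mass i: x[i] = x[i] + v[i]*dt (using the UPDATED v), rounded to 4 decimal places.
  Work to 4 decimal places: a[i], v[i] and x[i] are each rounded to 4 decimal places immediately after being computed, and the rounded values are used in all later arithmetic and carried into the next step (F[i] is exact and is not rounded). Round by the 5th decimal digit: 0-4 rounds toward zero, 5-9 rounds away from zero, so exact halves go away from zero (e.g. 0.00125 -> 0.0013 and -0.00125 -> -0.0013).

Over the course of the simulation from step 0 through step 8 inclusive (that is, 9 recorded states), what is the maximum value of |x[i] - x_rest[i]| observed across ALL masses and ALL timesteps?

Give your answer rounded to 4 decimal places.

Step 0: x=[6.0000 11.0000 16.0000] v=[0.0000 0.0000 1.0000]
Step 1: x=[6.0000 11.0000 16.5000] v=[0.0000 0.0000 1.0000]
Step 2: x=[6.0000 11.1250 16.8750] v=[0.0000 0.2500 0.7500]
Step 3: x=[6.0313 11.4063 17.0625] v=[0.0625 0.5625 0.3750]
Step 4: x=[6.1563 11.7579 17.0860] v=[0.2500 0.7031 0.0469]
Step 5: x=[6.4317 12.0411 17.0274] v=[0.5508 0.5664 -0.1172]
Step 6: x=[6.8595 12.1686 16.9722] v=[0.8555 0.2549 -0.1104]
Step 7: x=[7.3646 12.1697 16.9661] v=[1.0101 0.0022 -0.0122]
Step 8: x=[7.8210 12.1686 17.0109] v=[0.9127 -0.0022 0.0896]
Max displacement = 2.8210

Answer: 2.8210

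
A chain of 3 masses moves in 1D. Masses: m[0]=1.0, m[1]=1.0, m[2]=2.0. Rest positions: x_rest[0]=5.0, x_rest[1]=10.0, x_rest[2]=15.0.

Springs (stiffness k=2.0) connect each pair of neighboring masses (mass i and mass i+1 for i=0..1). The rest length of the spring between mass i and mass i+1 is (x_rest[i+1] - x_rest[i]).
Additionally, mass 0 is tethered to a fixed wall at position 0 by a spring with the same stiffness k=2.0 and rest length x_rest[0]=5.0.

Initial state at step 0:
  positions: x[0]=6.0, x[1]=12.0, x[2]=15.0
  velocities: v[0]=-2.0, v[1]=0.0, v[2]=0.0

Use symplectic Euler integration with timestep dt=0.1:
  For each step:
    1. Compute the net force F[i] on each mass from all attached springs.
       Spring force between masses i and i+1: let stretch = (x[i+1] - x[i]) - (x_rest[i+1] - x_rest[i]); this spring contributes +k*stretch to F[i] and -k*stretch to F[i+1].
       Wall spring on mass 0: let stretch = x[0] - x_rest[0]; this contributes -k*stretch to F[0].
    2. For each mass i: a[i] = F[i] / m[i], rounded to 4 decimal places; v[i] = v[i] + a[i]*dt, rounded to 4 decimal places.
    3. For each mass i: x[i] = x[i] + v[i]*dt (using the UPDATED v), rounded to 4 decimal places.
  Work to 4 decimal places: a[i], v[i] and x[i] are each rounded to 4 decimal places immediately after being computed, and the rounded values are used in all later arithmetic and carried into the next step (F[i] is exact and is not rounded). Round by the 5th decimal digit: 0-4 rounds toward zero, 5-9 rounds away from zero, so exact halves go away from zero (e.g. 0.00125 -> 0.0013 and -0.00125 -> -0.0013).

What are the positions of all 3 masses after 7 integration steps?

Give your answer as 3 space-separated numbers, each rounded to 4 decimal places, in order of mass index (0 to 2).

Step 0: x=[6.0000 12.0000 15.0000] v=[-2.0000 0.0000 0.0000]
Step 1: x=[5.8000 11.9400 15.0200] v=[-2.0000 -0.6000 0.2000]
Step 2: x=[5.6068 11.8188 15.0592] v=[-1.9320 -1.2120 0.3920]
Step 3: x=[5.4257 11.6382 15.1160] v=[-1.8110 -1.8063 0.5680]
Step 4: x=[5.2603 11.4029 15.1880] v=[-1.6536 -2.3532 0.7202]
Step 5: x=[5.1126 11.1204 15.2722] v=[-1.4771 -2.8247 0.8417]
Step 6: x=[4.9828 10.8008 15.3649] v=[-1.2981 -3.1959 0.9265]
Step 7: x=[4.8697 10.4561 15.4619] v=[-1.1311 -3.4467 0.9701]

Answer: 4.8697 10.4561 15.4619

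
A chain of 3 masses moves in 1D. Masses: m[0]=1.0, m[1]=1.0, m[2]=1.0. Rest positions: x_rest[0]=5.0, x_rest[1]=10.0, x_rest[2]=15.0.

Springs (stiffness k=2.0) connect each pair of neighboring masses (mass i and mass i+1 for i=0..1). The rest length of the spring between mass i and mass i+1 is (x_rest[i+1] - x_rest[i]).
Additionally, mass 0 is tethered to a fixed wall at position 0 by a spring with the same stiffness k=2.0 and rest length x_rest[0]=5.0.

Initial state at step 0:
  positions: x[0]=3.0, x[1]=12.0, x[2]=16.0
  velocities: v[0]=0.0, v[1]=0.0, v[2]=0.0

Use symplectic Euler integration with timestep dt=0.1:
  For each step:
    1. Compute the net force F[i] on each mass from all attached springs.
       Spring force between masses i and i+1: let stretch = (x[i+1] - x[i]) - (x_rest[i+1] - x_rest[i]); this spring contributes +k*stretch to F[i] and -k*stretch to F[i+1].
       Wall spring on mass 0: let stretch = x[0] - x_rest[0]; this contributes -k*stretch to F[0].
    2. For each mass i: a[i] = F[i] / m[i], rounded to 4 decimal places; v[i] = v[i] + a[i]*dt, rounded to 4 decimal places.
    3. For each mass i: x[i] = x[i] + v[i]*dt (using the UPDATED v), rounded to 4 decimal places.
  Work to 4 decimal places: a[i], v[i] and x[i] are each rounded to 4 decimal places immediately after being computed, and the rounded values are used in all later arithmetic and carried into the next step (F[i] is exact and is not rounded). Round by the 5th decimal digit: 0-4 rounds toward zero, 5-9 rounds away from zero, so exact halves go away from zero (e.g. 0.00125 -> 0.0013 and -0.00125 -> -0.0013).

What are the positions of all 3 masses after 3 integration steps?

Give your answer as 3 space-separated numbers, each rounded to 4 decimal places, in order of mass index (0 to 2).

Answer: 3.6864 11.4335 16.1082

Derivation:
Step 0: x=[3.0000 12.0000 16.0000] v=[0.0000 0.0000 0.0000]
Step 1: x=[3.1200 11.9000 16.0200] v=[1.2000 -1.0000 0.2000]
Step 2: x=[3.3532 11.7068 16.0576] v=[2.3320 -1.9320 0.3760]
Step 3: x=[3.6864 11.4335 16.1082] v=[3.3321 -2.7326 0.5058]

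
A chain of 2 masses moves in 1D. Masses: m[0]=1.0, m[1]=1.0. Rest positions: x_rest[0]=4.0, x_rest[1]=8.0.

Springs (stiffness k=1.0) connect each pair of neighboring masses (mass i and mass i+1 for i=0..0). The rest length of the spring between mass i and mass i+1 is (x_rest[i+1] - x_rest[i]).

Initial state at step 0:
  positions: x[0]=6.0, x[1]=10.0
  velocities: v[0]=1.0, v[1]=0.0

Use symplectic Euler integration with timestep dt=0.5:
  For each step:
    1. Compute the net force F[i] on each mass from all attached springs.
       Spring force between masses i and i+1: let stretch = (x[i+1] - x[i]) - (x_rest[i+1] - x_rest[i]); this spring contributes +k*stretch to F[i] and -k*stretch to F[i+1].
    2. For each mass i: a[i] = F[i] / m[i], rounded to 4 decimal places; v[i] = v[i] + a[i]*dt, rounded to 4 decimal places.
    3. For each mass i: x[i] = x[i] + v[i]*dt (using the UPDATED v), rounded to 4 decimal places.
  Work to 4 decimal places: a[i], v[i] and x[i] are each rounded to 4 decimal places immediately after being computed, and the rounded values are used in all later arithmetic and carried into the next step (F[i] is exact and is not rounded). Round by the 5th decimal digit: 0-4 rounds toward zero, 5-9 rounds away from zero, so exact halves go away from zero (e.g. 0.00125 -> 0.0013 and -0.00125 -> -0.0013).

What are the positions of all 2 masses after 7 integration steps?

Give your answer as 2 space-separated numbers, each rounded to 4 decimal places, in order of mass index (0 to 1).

Step 0: x=[6.0000 10.0000] v=[1.0000 0.0000]
Step 1: x=[6.5000 10.0000] v=[1.0000 0.0000]
Step 2: x=[6.8750 10.1250] v=[0.7500 0.2500]
Step 3: x=[7.0625 10.4375] v=[0.3750 0.6250]
Step 4: x=[7.0938 10.9063] v=[0.0625 0.9375]
Step 5: x=[7.0782 11.4220] v=[-0.0313 1.0313]
Step 6: x=[7.1485 11.8517] v=[0.1406 0.8594]
Step 7: x=[7.3946 12.1056] v=[0.4922 0.5078]

Answer: 7.3946 12.1056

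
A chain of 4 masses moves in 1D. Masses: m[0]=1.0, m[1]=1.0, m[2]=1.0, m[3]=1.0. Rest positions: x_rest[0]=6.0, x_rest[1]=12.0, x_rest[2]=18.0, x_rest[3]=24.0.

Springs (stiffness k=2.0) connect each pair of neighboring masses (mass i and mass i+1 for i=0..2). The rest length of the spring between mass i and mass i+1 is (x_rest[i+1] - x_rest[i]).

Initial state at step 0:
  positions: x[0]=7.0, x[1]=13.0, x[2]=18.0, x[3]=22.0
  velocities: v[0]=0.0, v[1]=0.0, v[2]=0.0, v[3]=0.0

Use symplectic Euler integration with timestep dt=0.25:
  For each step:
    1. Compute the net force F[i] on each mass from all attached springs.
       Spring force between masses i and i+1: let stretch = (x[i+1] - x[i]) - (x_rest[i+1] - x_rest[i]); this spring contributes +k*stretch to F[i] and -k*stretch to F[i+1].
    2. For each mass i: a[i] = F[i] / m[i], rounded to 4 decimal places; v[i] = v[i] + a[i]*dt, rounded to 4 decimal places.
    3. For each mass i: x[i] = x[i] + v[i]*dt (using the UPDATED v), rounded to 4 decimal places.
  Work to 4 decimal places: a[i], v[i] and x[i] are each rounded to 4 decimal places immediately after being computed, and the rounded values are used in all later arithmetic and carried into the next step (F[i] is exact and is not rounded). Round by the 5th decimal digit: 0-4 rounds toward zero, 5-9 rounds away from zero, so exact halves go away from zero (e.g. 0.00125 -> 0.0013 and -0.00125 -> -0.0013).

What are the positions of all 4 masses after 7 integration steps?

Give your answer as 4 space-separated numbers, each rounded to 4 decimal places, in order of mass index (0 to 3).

Step 0: x=[7.0000 13.0000 18.0000 22.0000] v=[0.0000 0.0000 0.0000 0.0000]
Step 1: x=[7.0000 12.8750 17.8750 22.2500] v=[0.0000 -0.5000 -0.5000 1.0000]
Step 2: x=[6.9844 12.6406 17.6719 22.7031] v=[-0.0625 -0.9375 -0.8125 1.8125]
Step 3: x=[6.9258 12.3281 17.4688 23.2773] v=[-0.2344 -1.2500 -0.8126 2.2969]
Step 4: x=[6.7925 11.9829 17.3491 23.8755] v=[-0.5333 -1.3808 -0.4787 2.3927]
Step 5: x=[6.5580 11.6597 17.3745 24.4079] v=[-0.9381 -1.2929 0.1014 2.1295]
Step 6: x=[6.2112 11.4131 17.5647 24.8111] v=[-1.3873 -0.9864 0.7607 1.6128]
Step 7: x=[5.7646 11.2852 17.8917 25.0585] v=[-1.7864 -0.5116 1.3081 0.9896]

Answer: 5.7646 11.2852 17.8917 25.0585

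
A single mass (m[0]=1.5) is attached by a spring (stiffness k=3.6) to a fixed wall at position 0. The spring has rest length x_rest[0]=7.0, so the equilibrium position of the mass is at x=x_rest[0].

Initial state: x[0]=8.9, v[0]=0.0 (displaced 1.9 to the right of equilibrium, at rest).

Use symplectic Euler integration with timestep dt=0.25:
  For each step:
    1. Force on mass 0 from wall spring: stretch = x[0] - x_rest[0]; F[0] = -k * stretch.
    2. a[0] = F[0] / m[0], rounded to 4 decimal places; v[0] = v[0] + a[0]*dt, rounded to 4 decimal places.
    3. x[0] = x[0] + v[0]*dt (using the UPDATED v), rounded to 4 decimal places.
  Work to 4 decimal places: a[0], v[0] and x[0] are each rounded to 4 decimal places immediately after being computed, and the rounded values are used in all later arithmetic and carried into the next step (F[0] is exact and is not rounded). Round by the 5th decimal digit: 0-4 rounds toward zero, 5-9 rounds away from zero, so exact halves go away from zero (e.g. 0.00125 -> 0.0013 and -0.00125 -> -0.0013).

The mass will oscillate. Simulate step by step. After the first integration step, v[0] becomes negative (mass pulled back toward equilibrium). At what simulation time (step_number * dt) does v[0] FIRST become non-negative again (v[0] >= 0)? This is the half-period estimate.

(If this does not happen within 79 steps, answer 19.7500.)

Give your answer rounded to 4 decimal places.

Step 0: x=[8.9000] v=[0.0000]
Step 1: x=[8.6150] v=[-1.1400]
Step 2: x=[8.0878] v=[-2.1090]
Step 3: x=[7.3974] v=[-2.7617]
Step 4: x=[6.6474] v=[-3.0002]
Step 5: x=[5.9502] v=[-2.7887]
Step 6: x=[5.4105] v=[-2.1588]
Step 7: x=[5.1092] v=[-1.2051]
Step 8: x=[5.0916] v=[-0.0706]
Step 9: x=[5.3602] v=[1.0745]
First v>=0 after going negative at step 9, time=2.2500

Answer: 2.2500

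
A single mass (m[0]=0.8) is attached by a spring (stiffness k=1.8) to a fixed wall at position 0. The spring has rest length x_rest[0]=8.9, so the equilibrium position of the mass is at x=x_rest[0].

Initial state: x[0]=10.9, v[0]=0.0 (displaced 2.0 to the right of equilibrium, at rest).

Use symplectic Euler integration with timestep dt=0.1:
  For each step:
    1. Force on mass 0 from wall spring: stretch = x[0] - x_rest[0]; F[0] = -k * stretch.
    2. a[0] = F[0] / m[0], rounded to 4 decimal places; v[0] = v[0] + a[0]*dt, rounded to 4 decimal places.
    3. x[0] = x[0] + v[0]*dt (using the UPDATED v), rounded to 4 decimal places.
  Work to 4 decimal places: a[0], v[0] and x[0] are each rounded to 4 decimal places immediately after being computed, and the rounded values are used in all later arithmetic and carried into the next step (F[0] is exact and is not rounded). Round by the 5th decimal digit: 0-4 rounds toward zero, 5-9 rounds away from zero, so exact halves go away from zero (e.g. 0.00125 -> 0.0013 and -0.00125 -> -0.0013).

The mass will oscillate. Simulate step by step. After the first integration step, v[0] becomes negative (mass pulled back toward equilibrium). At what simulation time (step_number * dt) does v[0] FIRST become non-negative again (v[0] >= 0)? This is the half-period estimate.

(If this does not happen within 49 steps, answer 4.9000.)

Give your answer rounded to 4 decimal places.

Answer: 2.1000

Derivation:
Step 0: x=[10.9000] v=[0.0000]
Step 1: x=[10.8550] v=[-0.4500]
Step 2: x=[10.7660] v=[-0.8899]
Step 3: x=[10.6350] v=[-1.3098]
Step 4: x=[10.4650] v=[-1.7002]
Step 5: x=[10.2598] v=[-2.0523]
Step 6: x=[10.0240] v=[-2.3583]
Step 7: x=[9.7629] v=[-2.6112]
Step 8: x=[9.4824] v=[-2.8054]
Step 9: x=[9.1888] v=[-2.9364]
Step 10: x=[8.8887] v=[-3.0014]
Step 11: x=[8.5888] v=[-2.9989]
Step 12: x=[8.2959] v=[-2.9289]
Step 13: x=[8.0166] v=[-2.7930]
Step 14: x=[7.7572] v=[-2.5942]
Step 15: x=[7.5235] v=[-2.3371]
Step 16: x=[7.3208] v=[-2.0274]
Step 17: x=[7.1536] v=[-1.6721]
Step 18: x=[7.0257] v=[-1.2792]
Step 19: x=[6.9400] v=[-0.8575]
Step 20: x=[6.8984] v=[-0.4165]
Step 21: x=[6.9018] v=[0.0339]
First v>=0 after going negative at step 21, time=2.1000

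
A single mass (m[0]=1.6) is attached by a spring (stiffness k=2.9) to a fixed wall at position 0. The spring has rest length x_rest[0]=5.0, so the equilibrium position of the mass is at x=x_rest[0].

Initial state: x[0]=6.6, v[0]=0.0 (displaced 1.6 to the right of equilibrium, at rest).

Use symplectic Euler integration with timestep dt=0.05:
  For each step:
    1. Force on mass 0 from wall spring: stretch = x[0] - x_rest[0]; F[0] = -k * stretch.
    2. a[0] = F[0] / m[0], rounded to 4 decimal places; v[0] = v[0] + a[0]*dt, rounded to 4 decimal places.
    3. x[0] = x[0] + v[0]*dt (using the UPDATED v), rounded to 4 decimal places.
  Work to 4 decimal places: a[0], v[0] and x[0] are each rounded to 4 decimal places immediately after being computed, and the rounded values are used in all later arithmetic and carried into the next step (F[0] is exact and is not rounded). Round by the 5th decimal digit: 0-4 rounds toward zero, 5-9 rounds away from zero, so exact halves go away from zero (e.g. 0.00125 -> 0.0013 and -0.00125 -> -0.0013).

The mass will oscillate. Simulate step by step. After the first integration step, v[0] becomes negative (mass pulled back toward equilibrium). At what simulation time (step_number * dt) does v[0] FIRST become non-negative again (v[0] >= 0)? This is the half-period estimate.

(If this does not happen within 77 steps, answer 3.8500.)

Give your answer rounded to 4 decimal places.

Answer: 2.3500

Derivation:
Step 0: x=[6.6000] v=[0.0000]
Step 1: x=[6.5928] v=[-0.1450]
Step 2: x=[6.5783] v=[-0.2894]
Step 3: x=[6.5567] v=[-0.4324]
Step 4: x=[6.5280] v=[-0.5735]
Step 5: x=[6.4924] v=[-0.7120]
Step 6: x=[6.4500] v=[-0.8473]
Step 7: x=[6.4011] v=[-0.9787]
Step 8: x=[6.3458] v=[-1.1057]
Step 9: x=[6.2844] v=[-1.2277]
Step 10: x=[6.2172] v=[-1.3441]
Step 11: x=[6.1445] v=[-1.4544]
Step 12: x=[6.0666] v=[-1.5581]
Step 13: x=[5.9839] v=[-1.6548]
Step 14: x=[5.8967] v=[-1.7440]
Step 15: x=[5.8054] v=[-1.8253]
Step 16: x=[5.7105] v=[-1.8983]
Step 17: x=[5.6124] v=[-1.9627]
Step 18: x=[5.5115] v=[-2.0182]
Step 19: x=[5.4083] v=[-2.0646]
Step 20: x=[5.3032] v=[-2.1016]
Step 21: x=[5.1967] v=[-2.1291]
Step 22: x=[5.0894] v=[-2.1469]
Step 23: x=[4.9817] v=[-2.1550]
Step 24: x=[4.8740] v=[-2.1533]
Step 25: x=[4.7669] v=[-2.1419]
Step 26: x=[4.6609] v=[-2.1208]
Step 27: x=[4.5564] v=[-2.0901]
Step 28: x=[4.4539] v=[-2.0499]
Step 29: x=[4.3539] v=[-2.0004]
Step 30: x=[4.2568] v=[-1.9418]
Step 31: x=[4.1631] v=[-1.8744]
Step 32: x=[4.0732] v=[-1.7986]
Step 33: x=[3.9875] v=[-1.7146]
Step 34: x=[3.9064] v=[-1.6228]
Step 35: x=[3.8302] v=[-1.5237]
Step 36: x=[3.7593] v=[-1.4177]
Step 37: x=[3.6940] v=[-1.3053]
Step 38: x=[3.6347] v=[-1.1869]
Step 39: x=[3.5815] v=[-1.0632]
Step 40: x=[3.5348] v=[-0.9347]
Step 41: x=[3.4947] v=[-0.8019]
Step 42: x=[3.4614] v=[-0.6655]
Step 43: x=[3.4351] v=[-0.5261]
Step 44: x=[3.4159] v=[-0.3843]
Step 45: x=[3.4039] v=[-0.2407]
Step 46: x=[3.3991] v=[-0.0961]
Step 47: x=[3.4016] v=[0.0490]
First v>=0 after going negative at step 47, time=2.3500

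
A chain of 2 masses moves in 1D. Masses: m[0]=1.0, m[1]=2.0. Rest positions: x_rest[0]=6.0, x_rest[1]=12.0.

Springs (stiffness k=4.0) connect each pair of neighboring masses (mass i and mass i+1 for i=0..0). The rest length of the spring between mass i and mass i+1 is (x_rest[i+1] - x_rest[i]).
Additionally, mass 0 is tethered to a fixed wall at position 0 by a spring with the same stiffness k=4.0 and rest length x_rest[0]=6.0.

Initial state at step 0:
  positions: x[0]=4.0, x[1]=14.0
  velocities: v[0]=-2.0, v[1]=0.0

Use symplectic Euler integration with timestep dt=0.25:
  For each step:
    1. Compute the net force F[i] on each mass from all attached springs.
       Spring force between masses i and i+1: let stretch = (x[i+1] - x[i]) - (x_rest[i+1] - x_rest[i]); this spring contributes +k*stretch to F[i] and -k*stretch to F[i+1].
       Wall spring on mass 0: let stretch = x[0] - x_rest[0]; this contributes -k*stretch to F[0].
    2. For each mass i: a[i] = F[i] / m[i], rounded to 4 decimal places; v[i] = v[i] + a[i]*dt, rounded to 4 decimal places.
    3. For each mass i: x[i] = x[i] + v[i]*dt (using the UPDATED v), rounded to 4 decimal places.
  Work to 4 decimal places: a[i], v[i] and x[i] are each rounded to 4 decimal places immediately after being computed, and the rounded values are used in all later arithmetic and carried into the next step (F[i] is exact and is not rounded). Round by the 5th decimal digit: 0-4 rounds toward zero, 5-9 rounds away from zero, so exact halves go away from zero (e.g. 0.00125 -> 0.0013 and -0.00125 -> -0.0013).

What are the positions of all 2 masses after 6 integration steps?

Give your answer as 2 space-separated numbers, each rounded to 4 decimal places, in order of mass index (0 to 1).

Answer: 5.4411 11.6271

Derivation:
Step 0: x=[4.0000 14.0000] v=[-2.0000 0.0000]
Step 1: x=[5.0000 13.5000] v=[4.0000 -2.0000]
Step 2: x=[6.8750 12.6875] v=[7.5000 -3.2500]
Step 3: x=[8.4844 11.8984] v=[6.4375 -3.1563]
Step 4: x=[8.8262 11.4326] v=[1.3671 -1.8633]
Step 5: x=[7.6130 11.3910] v=[-4.8527 -0.1665]
Step 6: x=[5.4411 11.6271] v=[-8.6877 0.9445]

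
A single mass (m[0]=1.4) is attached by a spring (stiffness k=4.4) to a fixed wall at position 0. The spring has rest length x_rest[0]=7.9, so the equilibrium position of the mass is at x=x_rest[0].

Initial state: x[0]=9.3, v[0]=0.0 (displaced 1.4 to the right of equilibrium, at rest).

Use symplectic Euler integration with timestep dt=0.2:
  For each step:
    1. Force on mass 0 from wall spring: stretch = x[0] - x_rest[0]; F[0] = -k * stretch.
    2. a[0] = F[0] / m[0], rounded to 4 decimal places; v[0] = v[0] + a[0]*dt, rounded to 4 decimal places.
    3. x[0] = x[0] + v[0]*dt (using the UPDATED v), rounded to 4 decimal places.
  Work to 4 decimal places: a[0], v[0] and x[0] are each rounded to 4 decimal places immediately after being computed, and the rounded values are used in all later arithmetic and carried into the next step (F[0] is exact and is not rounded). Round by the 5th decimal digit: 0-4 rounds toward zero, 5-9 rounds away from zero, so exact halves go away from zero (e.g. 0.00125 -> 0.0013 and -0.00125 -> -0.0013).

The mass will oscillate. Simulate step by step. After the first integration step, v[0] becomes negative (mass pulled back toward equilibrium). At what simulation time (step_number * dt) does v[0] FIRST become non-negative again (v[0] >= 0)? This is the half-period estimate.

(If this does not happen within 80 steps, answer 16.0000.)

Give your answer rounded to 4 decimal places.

Step 0: x=[9.3000] v=[0.0000]
Step 1: x=[9.1240] v=[-0.8800]
Step 2: x=[8.7941] v=[-1.6494]
Step 3: x=[8.3518] v=[-2.2114]
Step 4: x=[7.8527] v=[-2.4954]
Step 5: x=[7.3596] v=[-2.4657]
Step 6: x=[6.9344] v=[-2.1260]
Step 7: x=[6.6306] v=[-1.5191]
Step 8: x=[6.4864] v=[-0.7212]
Step 9: x=[6.5199] v=[0.1673]
First v>=0 after going negative at step 9, time=1.8000

Answer: 1.8000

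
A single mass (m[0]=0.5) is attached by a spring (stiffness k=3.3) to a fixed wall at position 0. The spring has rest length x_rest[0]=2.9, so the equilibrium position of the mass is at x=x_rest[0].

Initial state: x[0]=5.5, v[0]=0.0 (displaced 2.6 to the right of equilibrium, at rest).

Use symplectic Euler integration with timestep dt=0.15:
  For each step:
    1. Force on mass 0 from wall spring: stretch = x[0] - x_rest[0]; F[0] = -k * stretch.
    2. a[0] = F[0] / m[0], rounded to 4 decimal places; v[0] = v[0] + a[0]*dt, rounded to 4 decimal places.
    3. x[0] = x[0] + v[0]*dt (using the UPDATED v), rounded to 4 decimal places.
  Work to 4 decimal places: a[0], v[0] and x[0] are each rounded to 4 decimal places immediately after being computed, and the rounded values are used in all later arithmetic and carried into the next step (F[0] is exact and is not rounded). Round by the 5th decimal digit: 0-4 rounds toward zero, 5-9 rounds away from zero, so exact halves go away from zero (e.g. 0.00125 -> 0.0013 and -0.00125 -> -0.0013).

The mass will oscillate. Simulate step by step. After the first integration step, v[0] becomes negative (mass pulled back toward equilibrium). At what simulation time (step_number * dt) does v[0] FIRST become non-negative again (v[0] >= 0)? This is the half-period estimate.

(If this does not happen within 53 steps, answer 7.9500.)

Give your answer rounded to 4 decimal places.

Step 0: x=[5.5000] v=[0.0000]
Step 1: x=[5.1139] v=[-2.5740]
Step 2: x=[4.3990] v=[-4.7658]
Step 3: x=[3.4615] v=[-6.2498]
Step 4: x=[2.4406] v=[-6.8057]
Step 5: x=[1.4880] v=[-6.3509]
Step 6: x=[0.7451] v=[-4.9530]
Step 7: x=[0.3221] v=[-2.8197]
Step 8: x=[0.2820] v=[-0.2676]
Step 9: x=[0.6306] v=[2.3242]
First v>=0 after going negative at step 9, time=1.3500

Answer: 1.3500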